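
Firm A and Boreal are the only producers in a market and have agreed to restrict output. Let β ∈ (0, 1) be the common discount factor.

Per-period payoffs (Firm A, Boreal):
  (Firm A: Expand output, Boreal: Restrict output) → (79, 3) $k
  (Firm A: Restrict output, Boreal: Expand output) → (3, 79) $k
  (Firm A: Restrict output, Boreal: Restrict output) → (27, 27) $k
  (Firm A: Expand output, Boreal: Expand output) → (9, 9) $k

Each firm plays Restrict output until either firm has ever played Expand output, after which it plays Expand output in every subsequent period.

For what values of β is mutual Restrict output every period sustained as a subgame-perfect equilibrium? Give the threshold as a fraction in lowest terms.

27/(1−β) ≥ 79 + 9β/(1−β)
27 ≥ 79 − 70β
β ≥ 52/70 = 26/35.

26/35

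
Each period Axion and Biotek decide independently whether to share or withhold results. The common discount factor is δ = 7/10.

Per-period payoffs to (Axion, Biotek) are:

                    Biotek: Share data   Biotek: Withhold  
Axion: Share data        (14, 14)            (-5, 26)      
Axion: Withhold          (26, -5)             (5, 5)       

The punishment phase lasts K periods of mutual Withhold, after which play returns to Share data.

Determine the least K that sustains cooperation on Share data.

Need Σ_{k=1}^{K} δ^k ≥ (26−14)/(14−5) = 1.3333 at δ = 7/10.
At K = 2 the sum is 1.1900 < 1.3333; at K = 3 it is 1.5330 ≥ 1.3333.
So the minimum punishment length is K = 3.

3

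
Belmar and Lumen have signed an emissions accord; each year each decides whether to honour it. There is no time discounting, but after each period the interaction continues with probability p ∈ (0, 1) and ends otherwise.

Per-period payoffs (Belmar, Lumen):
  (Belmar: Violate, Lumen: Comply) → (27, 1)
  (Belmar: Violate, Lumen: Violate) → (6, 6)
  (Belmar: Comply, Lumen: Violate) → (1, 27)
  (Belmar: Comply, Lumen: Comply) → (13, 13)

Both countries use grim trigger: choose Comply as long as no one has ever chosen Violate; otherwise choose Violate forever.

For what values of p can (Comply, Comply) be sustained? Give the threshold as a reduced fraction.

With no time discounting, the continuation probability p plays the role of the discount factor.
Grim-trigger IC: 13/(1−p) ≥ 27 + 6p/(1−p) ⇒ p ≥ (27−13)/(27−6) = 2/3.

2/3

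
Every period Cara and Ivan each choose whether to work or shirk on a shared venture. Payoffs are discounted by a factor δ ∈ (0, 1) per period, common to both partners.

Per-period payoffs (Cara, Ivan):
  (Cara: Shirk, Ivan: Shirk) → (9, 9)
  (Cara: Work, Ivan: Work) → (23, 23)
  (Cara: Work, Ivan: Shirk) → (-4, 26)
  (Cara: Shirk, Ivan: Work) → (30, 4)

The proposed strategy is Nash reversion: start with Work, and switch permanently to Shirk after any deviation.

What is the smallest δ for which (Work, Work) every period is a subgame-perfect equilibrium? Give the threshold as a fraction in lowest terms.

1/3

Cara's threshold: (30−23)/(30−9) = 1/3.
Ivan's threshold: (26−23)/(26−9) = 3/17.
1/3 > 3/17, so Cara binds and δ* = 1/3.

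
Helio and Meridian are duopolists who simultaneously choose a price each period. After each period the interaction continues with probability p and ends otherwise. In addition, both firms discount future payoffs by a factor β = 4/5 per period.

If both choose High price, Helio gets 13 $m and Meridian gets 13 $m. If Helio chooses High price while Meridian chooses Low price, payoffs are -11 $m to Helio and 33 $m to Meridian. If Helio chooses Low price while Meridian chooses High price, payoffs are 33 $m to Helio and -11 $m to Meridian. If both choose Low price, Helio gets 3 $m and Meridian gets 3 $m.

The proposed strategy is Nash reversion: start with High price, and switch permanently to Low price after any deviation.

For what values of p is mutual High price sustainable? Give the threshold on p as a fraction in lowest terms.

5/6

Expected continuation weight on next period's payoff is β·p = 4/5·p, which plays the role of the discount factor.
Cooperation requires 4/5·p ≥ (33−13)/(33−3) = 2/3, hence p ≥ 5/6.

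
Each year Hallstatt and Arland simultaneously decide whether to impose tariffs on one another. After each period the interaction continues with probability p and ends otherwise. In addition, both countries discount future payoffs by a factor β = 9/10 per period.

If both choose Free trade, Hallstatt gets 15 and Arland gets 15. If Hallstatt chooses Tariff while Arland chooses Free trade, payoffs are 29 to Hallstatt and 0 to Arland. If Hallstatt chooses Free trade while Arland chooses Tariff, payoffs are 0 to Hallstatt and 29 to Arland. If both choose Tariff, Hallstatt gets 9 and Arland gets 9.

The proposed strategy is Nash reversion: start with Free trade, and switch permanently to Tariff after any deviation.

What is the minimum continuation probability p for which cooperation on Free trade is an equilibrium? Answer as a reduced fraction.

7/9

With continuation probability p and discount β, the effective per-period discount factor is βp.
Grim-trigger IC: βp ≥ (29−15)/(29−9) = 7/10.
So p ≥ (7/10)/(9/10) = 7/9.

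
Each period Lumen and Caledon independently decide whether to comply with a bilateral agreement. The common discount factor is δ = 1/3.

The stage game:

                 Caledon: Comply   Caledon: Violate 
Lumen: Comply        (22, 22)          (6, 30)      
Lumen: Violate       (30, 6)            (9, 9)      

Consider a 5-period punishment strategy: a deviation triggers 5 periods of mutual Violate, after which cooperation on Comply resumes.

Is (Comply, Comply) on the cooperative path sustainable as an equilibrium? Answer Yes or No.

No

IC: δ+…+δ^5 ≥ (30−22)/(22−9) = 8/13.
At δ = 1/3: partial sum = 0.4979 < 0.6154. Cooperation not sustainable.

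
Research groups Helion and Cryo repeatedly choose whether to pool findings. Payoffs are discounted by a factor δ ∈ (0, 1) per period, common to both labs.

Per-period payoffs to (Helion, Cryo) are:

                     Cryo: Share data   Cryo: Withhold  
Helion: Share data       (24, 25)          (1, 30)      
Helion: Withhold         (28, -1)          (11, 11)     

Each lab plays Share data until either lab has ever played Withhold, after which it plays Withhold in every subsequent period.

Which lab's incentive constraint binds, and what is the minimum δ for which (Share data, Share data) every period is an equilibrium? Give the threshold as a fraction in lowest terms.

For Helion: deviation gain 28−24 = 4, per-period punishment loss 24−11 = 13. IC gives δ ≥ 4/17.
For Cryo: gain 5, loss 14 per period, so δ ≥ 5/19.
The tighter constraint is Cryo's, so cooperation needs δ ≥ 5/19.

Cryo; δ ≥ 5/19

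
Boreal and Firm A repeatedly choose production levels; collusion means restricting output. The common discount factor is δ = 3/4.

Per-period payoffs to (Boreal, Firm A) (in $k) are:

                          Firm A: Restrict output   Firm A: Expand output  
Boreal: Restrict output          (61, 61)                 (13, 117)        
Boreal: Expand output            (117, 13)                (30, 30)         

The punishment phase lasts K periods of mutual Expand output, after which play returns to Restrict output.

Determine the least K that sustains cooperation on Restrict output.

4

IC: δ(1−δ^K)/(1−δ) ≥ (117−61)/(61−30) = 56/31.
With δ = 3/4: need 1 − δ^K ≥ 56/31·(1−3/4)/(3/4), i.e. δ^K ≤ 0.3978.
Since (3/4)^3 = 0.4219 and (3/4)^4 = 0.3164, the smallest such K is 4.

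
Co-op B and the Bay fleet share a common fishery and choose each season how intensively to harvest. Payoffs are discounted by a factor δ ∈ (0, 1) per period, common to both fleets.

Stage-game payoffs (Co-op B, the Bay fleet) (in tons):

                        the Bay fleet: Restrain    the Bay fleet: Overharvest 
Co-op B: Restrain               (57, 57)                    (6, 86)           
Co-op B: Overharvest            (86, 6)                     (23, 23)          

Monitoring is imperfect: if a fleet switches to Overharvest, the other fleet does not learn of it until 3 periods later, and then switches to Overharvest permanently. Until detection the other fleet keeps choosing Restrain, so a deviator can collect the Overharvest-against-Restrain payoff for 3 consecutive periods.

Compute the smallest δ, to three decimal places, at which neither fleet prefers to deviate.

0.772

The best deviation is to choose Overharvest for all 3 undetected periods, earning 86 each, then 23 forever once detected.
Deviation value: 86(1−δ^3)/(1−δ) + 23δ^3/(1−δ); cooperation value: 57/(1−δ).
IC: 57 ≥ 86(1−δ^3) + 23δ^3 = 86 − 63δ^3.
So δ^3 ≥ 29/63, giving δ ≥ (29/63)^(1/3) ≈ 0.772.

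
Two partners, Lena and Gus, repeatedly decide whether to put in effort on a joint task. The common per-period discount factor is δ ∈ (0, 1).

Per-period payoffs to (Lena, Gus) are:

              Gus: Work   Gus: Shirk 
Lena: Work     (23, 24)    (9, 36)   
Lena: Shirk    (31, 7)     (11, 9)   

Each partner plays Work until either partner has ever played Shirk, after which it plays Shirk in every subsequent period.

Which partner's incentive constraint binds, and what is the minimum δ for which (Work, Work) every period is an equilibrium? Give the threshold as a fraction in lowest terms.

Gus; δ ≥ 4/9

For Lena: deviation gain 31−23 = 8, per-period punishment loss 23−11 = 12. IC gives δ ≥ 8/20 = 2/5.
For Gus: gain 12, loss 15 per period, so δ ≥ 12/27 = 4/9.
The tighter constraint is Gus's, so cooperation needs δ ≥ 4/9.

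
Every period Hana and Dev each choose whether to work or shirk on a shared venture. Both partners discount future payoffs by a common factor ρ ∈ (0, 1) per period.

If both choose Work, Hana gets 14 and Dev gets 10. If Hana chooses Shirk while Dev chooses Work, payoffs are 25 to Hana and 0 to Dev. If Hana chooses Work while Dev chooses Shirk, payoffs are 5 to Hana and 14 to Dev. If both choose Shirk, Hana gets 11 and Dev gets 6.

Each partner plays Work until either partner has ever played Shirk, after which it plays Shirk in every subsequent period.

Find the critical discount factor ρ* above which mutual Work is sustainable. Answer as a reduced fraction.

11/14

For Hana: deviation gain 25−14 = 11, per-period punishment loss 14−11 = 3. IC gives ρ ≥ 11/14.
For Dev: gain 4, loss 4 per period, so ρ ≥ 4/8 = 1/2.
The tighter constraint is Hana's, so cooperation needs ρ ≥ 11/14.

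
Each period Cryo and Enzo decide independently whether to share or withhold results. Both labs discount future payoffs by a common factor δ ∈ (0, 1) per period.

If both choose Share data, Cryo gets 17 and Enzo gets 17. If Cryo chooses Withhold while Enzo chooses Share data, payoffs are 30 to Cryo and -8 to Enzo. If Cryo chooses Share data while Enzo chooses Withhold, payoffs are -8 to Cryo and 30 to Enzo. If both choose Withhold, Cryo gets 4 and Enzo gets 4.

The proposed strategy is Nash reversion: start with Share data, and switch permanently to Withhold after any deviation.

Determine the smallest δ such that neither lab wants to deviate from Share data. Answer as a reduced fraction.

One-period gain from deviating is 30 − 17 = 13. The loss is 17 − 4 = 13 in every subsequent period, with present value 13·δ/(1−δ).
Deviation is unprofitable when 13·δ/(1−δ) ≥ 13, i.e. δ/(1−δ) ≥ 1.
Equivalently δ ≥ 13/(13+13) = 1/2.

1/2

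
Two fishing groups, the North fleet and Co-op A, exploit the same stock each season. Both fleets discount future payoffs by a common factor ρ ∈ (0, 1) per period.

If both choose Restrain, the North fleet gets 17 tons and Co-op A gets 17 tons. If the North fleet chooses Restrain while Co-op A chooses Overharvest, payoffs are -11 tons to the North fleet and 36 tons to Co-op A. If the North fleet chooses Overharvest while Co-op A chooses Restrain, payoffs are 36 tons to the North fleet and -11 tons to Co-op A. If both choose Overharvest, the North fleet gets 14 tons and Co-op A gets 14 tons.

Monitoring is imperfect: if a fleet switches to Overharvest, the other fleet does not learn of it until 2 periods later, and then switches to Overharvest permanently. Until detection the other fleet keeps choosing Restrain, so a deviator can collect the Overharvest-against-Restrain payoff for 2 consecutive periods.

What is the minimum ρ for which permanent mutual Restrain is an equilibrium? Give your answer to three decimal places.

The best deviation is to choose Overharvest for all 2 undetected periods, earning 36 each, then 14 forever once detected.
Deviation value: 36(1−ρ^2)/(1−ρ) + 14ρ^2/(1−ρ); cooperation value: 17/(1−ρ).
IC: 17 ≥ 36(1−ρ^2) + 14ρ^2 = 36 − 22ρ^2.
So ρ^2 ≥ 19/22, giving ρ ≥ (19/22)^(1/2) ≈ 0.929.

0.929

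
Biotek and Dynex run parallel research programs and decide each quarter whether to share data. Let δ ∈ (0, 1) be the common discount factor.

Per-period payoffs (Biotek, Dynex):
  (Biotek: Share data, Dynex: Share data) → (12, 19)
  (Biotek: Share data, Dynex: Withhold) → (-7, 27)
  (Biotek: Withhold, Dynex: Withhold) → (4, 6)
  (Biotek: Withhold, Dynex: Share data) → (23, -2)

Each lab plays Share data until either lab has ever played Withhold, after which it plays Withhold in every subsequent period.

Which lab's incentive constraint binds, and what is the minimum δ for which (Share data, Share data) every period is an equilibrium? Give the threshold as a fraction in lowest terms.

Biotek; δ ≥ 11/19

For Biotek: deviation gain 23−12 = 11, per-period punishment loss 12−4 = 8. IC gives δ ≥ 11/19.
For Dynex: gain 8, loss 13 per period, so δ ≥ 8/21.
The tighter constraint is Biotek's, so cooperation needs δ ≥ 11/19.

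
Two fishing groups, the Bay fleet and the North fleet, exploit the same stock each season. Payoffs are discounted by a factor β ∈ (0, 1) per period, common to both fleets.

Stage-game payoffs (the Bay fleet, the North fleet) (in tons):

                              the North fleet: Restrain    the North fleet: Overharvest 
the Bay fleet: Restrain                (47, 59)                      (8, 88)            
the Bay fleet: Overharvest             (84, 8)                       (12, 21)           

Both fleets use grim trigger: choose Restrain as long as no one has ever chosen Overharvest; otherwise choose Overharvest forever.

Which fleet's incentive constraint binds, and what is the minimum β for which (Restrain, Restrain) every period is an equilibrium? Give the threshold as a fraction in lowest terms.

the Bay fleet; β ≥ 37/72

the Bay fleet: cooperation gives 47 each period; deviation gives 84 once then 12 forever.
  47/(1−β) ≥ 84 + 12β/(1−β) ⇒ β ≥ 37/72.
the North fleet: cooperation gives 59 each period; deviation gives 88 once then 21 forever.
  β ≥ 29/67.
Both must hold, so the binding constraint is the Bay fleet's: β ≥ 37/72.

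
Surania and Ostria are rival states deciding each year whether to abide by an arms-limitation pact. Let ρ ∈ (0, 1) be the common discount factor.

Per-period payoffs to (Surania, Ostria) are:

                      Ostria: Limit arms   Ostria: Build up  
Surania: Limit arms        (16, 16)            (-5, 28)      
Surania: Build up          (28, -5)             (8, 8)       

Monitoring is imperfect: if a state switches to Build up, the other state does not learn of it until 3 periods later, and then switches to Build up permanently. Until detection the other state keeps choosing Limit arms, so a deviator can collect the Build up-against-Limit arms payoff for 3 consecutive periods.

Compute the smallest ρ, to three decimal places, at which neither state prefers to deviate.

0.843

The best deviation is to choose Build up for all 3 undetected periods, earning 28 each, then 8 forever once detected.
Deviation value: 28(1−ρ^3)/(1−ρ) + 8ρ^3/(1−ρ); cooperation value: 16/(1−ρ).
IC: 16 ≥ 28(1−ρ^3) + 8ρ^3 = 28 − 20ρ^3.
So ρ^3 ≥ 12/20 = 3/5, giving ρ ≥ (3/5)^(1/3) ≈ 0.843.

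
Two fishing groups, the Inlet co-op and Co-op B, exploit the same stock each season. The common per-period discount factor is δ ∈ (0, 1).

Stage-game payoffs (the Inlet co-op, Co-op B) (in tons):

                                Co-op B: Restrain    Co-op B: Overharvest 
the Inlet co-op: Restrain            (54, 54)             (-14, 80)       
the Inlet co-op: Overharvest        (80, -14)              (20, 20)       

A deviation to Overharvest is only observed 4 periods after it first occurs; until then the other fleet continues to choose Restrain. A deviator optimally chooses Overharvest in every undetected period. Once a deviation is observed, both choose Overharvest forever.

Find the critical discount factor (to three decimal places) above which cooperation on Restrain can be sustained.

Deviating for the 4 undetected periods gains 80−54 = 26 per period over cooperation, then loses 54−20 = 34 per period forever once punishment starts.
Gain: 26(1 + δ + … + δ^3); loss: 34·δ^4/(1−δ).
No profitable deviation ⇔ 26(1−δ^4) ≤ 34·δ^4, i.e. δ^4 ≥ 26/(26+34) = 13/30.
Hence δ ≥ (13/30)^(1/4) ≈ 0.811.

0.811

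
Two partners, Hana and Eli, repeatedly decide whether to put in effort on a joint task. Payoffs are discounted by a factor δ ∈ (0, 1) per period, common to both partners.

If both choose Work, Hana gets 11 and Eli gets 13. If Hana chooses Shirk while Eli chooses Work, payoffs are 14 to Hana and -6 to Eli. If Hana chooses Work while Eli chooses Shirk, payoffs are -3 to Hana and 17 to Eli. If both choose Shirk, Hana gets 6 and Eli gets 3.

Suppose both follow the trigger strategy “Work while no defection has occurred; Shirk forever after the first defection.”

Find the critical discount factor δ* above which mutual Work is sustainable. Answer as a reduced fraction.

Hana: cooperation gives 11 each period; deviation gives 14 once then 6 forever.
  11/(1−δ) ≥ 14 + 6δ/(1−δ) ⇒ δ ≥ 3/8.
Eli: cooperation gives 13 each period; deviation gives 17 once then 3 forever.
  δ ≥ 4/14 = 2/7.
Both must hold, so the binding constraint is Hana's: δ ≥ 3/8.

3/8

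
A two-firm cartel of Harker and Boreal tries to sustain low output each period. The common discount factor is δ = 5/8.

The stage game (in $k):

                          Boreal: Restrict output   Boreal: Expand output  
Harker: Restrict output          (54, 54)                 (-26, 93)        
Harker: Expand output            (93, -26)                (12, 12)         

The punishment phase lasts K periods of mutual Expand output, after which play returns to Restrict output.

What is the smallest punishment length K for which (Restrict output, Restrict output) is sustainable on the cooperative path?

2

IC: δ(1−δ^K)/(1−δ) ≥ (93−54)/(54−12) = 13/14.
With δ = 5/8: need 1 − δ^K ≥ 13/14·(1−5/8)/(5/8), i.e. δ^K ≤ 0.4429.
Since (5/8)^1 = 0.6250 and (5/8)^2 = 0.3906, the smallest such K is 2.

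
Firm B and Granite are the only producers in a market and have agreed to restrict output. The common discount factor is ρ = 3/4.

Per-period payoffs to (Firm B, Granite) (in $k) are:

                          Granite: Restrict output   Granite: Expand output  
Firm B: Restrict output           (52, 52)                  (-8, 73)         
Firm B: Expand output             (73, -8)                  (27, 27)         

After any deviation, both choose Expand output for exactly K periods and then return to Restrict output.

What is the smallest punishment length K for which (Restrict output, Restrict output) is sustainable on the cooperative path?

No profitable deviation requires (52−27)(ρ+…+ρ^K) ≥ 73−52, i.e. ρ+…+ρ^K ≥ 21/25 ≈ 0.8400.
With ρ = 3/4, the partial sums are K=1: 0.7500, K=2: 1.3125.
K = 2 is the first length at which the sum reaches 0.8400.

2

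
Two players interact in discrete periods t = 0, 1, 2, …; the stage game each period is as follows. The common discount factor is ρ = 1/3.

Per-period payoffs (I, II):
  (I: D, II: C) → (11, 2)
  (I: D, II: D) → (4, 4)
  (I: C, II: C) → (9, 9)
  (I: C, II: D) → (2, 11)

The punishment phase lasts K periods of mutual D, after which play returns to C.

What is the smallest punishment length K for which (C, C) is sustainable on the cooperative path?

2

No profitable deviation requires (9−4)(ρ+…+ρ^K) ≥ 11−9, i.e. ρ+…+ρ^K ≥ 2/5 ≈ 0.4000.
With ρ = 1/3, the partial sums are K=1: 0.3333, K=2: 0.4444.
K = 2 is the first length at which the sum reaches 0.4000.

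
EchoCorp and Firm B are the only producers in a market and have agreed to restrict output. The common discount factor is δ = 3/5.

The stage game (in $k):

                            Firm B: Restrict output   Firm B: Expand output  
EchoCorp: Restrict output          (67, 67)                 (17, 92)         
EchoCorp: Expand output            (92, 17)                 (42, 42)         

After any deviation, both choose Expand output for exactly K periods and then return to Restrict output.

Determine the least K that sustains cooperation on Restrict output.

3

IC: δ(1−δ^K)/(1−δ) ≥ (92−67)/(67−42) = 1.
With δ = 3/5: need 1 − δ^K ≥ 1·(1−3/5)/(3/5), i.e. δ^K ≤ 0.3333.
Since (3/5)^2 = 0.3600 and (3/5)^3 = 0.2160, the smallest such K is 3.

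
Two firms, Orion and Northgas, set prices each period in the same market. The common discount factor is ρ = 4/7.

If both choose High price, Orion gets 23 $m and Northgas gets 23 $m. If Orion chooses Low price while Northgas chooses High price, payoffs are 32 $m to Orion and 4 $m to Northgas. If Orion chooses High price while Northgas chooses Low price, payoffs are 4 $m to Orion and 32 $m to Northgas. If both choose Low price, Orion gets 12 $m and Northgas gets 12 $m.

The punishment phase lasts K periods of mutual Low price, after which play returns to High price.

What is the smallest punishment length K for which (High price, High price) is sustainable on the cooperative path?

2

Need Σ_{k=1}^{K} ρ^k ≥ (32−23)/(23−12) = 0.8182 at ρ = 4/7.
At K = 1 the sum is 0.5714 < 0.8182; at K = 2 it is 0.8980 ≥ 0.8182.
So the minimum punishment length is K = 2.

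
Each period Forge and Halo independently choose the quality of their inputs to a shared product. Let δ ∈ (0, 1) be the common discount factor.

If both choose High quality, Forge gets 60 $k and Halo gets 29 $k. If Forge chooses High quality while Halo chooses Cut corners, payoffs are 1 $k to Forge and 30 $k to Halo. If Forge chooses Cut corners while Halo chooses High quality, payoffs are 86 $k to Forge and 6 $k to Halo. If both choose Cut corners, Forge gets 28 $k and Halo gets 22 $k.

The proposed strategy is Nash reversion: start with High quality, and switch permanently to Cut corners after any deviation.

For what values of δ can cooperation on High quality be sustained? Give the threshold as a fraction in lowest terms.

Forge's threshold: (86−60)/(86−28) = 13/29.
Halo's threshold: (30−29)/(30−22) = 1/8.
13/29 > 1/8, so Forge binds and δ* = 13/29.

13/29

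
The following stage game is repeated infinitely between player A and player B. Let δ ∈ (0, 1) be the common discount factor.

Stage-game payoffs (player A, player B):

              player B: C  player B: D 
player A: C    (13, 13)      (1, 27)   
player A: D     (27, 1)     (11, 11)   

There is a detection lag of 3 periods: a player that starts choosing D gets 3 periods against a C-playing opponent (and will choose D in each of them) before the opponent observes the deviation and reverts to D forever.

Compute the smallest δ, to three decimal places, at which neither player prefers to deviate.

A deviator earns 27 for 3 periods, then 11 forever; cooperating earns 13 forever. Multiplying the IC by (1−δ):
13 ≥ 27(1−δ^3) + 11δ^3, so 16·δ^3 ≥ 14 and δ^3 ≥ 7/8.
δ ≥ (7/8)^(1/3) ≈ 0.956.

0.956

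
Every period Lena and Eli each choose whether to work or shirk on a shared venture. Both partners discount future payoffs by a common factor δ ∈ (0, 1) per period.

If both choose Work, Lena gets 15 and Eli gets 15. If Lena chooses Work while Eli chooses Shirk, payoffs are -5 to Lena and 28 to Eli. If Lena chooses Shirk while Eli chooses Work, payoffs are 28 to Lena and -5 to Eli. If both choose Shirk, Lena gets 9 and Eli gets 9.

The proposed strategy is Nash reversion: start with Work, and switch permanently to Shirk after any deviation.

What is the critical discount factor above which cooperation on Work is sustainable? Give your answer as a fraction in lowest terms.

13/19

One-period gain from deviating is 28 − 15 = 13. The loss is 15 − 9 = 6 in every subsequent period, with present value 6·δ/(1−δ).
Deviation is unprofitable when 6·δ/(1−δ) ≥ 13, i.e. δ/(1−δ) ≥ 13/6.
Equivalently δ ≥ 13/(13+6) = 13/19.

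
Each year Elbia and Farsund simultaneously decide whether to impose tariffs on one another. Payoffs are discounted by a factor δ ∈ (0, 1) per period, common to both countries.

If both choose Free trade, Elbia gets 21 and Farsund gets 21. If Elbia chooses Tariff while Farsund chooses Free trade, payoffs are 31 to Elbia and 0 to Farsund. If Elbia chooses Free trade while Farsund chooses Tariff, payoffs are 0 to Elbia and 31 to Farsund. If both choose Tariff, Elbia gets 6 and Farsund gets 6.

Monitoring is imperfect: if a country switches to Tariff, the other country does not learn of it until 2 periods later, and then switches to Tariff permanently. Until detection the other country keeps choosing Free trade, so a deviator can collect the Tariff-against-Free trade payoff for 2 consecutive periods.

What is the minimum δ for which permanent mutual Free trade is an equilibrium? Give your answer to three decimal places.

The best deviation is to choose Tariff for all 2 undetected periods, earning 31 each, then 6 forever once detected.
Deviation value: 31(1−δ^2)/(1−δ) + 6δ^2/(1−δ); cooperation value: 21/(1−δ).
IC: 21 ≥ 31(1−δ^2) + 6δ^2 = 31 − 25δ^2.
So δ^2 ≥ 10/25 = 2/5, giving δ ≥ (2/5)^(1/2) ≈ 0.632.

0.632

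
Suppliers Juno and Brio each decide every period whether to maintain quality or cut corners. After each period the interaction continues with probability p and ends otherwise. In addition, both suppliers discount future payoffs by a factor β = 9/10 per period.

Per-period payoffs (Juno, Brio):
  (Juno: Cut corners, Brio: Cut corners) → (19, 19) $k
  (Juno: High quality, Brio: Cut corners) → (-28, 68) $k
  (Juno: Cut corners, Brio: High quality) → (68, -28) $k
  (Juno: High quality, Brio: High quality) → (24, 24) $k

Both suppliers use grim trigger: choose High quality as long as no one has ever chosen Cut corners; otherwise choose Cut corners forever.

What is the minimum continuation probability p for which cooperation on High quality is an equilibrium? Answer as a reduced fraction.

440/441

Expected continuation weight on next period's payoff is β·p = 9/10·p, which plays the role of the discount factor.
Cooperation requires 9/10·p ≥ (68−24)/(68−19) = 44/49, hence p ≥ 440/441.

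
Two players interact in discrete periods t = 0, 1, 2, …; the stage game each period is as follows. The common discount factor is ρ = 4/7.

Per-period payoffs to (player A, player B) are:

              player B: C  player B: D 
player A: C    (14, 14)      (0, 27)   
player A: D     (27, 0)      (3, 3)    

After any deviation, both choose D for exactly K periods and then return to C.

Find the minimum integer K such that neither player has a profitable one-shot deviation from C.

4

No profitable deviation requires (14−3)(ρ+…+ρ^K) ≥ 27−14, i.e. ρ+…+ρ^K ≥ 13/11 ≈ 1.1818.
With ρ = 4/7, the partial sums are K=1: 0.5714, K=2: 0.8980, K=3: 1.0845, K=4: 1.1912.
K = 4 is the first length at which the sum reaches 1.1818.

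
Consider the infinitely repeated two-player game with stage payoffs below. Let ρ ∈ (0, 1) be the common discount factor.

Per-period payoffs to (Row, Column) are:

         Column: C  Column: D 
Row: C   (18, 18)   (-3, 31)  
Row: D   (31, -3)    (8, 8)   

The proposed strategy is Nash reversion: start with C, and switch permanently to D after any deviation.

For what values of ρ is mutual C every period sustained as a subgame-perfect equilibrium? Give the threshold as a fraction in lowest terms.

Under grim trigger the critical discount factor is (T−C)/(T−P) with T = 31, C = 18, P = 8.
ρ* = (31−18)/(31−8) = 13/23.

13/23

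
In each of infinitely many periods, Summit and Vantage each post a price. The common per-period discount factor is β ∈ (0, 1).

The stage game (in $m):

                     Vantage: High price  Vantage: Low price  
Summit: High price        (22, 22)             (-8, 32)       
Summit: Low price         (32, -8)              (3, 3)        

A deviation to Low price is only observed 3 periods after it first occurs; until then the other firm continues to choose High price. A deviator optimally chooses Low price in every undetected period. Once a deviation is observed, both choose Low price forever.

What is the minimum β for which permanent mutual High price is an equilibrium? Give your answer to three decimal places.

0.701

The best deviation is to choose Low price for all 3 undetected periods, earning 32 each, then 3 forever once detected.
Deviation value: 32(1−β^3)/(1−β) + 3β^3/(1−β); cooperation value: 22/(1−β).
IC: 22 ≥ 32(1−β^3) + 3β^3 = 32 − 29β^3.
So β^3 ≥ 10/29, giving β ≥ (10/29)^(1/3) ≈ 0.701.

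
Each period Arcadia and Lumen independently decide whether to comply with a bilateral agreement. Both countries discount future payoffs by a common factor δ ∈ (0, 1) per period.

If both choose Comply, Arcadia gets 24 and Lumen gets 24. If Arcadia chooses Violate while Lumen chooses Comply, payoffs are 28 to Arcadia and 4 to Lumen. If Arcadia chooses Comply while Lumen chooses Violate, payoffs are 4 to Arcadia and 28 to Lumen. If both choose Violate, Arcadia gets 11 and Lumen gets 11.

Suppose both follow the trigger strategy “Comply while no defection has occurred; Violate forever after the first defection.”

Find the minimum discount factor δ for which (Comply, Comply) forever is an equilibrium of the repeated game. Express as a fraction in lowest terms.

Cooperation forever yields 24 each period: 24/(1−δ).
Deviating yields 28 once, then 11 forever: 28 + 11δ/(1−δ).
No profitable deviation requires 24/(1−δ) ≥ 28 + 11δ/(1−δ).
Multiplying by (1−δ): 24 ≥ 28(1−δ) + 11δ = 28 − 17δ.
So 17δ ≥ 4, i.e. δ ≥ 4/17.

4/17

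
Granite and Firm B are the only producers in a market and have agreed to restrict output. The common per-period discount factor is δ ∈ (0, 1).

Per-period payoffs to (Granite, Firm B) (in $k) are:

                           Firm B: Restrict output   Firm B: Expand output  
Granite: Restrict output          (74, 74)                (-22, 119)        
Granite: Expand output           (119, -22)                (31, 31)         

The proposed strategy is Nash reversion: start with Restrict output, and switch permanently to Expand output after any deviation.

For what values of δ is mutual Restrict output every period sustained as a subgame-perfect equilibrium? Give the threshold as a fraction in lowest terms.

One-period gain from deviating is 119 − 74 = 45. The loss is 74 − 31 = 43 in every subsequent period, with present value 43·δ/(1−δ).
Deviation is unprofitable when 43·δ/(1−δ) ≥ 45, i.e. δ/(1−δ) ≥ 45/43.
Equivalently δ ≥ 45/(45+43) = 45/88.

45/88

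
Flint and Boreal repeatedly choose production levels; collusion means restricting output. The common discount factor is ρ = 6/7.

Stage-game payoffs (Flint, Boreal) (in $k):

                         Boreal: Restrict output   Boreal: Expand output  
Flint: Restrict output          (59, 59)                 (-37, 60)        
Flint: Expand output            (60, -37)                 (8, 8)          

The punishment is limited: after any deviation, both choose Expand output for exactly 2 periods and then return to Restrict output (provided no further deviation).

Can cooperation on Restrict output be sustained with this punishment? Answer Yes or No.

IC: ρ+…+ρ^2 ≥ (60−59)/(59−8) = 1/51.
At ρ = 6/7: partial sum = 1.5918 ≥ 0.0196. Cooperation sustainable.

Yes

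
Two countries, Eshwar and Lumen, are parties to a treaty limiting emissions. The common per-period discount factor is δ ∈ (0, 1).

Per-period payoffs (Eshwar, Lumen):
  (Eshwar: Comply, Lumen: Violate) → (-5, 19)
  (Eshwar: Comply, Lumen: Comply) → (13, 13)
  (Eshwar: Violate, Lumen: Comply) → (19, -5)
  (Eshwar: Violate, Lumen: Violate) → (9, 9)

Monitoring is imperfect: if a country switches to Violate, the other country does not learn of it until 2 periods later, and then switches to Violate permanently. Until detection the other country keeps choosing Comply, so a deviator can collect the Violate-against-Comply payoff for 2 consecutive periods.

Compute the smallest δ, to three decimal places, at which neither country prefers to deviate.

0.775

A deviator earns 19 for 2 periods, then 9 forever; cooperating earns 13 forever. Multiplying the IC by (1−δ):
13 ≥ 19(1−δ^2) + 9δ^2, so 10·δ^2 ≥ 6 and δ^2 ≥ 3/5.
δ ≥ (3/5)^(1/2) ≈ 0.775.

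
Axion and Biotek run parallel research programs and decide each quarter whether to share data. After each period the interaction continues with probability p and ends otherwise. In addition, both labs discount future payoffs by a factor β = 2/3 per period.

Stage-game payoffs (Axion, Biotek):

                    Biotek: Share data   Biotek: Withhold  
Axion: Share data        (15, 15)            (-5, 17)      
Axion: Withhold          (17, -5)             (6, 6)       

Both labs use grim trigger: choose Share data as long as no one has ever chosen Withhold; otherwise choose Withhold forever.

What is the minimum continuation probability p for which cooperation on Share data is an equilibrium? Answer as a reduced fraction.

3/11

Expected continuation weight on next period's payoff is β·p = 2/3·p, which plays the role of the discount factor.
Cooperation requires 2/3·p ≥ (17−15)/(17−6) = 2/11, hence p ≥ 3/11.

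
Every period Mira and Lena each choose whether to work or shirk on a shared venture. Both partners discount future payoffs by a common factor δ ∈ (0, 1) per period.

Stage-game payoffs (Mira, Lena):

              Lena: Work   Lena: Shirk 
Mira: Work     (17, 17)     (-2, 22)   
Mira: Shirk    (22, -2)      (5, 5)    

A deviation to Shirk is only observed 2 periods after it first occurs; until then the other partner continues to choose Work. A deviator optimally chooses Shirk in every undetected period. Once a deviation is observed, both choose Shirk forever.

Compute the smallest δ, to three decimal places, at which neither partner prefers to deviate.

0.542

Deviating for the 2 undetected periods gains 22−17 = 5 per period over cooperation, then loses 17−5 = 12 per period forever once punishment starts.
Gain: 5(1 + δ + … + δ^1); loss: 12·δ^2/(1−δ).
No profitable deviation ⇔ 5(1−δ^2) ≤ 12·δ^2, i.e. δ^2 ≥ 5/(5+12) = 5/17.
Hence δ ≥ (5/17)^(1/2) ≈ 0.542.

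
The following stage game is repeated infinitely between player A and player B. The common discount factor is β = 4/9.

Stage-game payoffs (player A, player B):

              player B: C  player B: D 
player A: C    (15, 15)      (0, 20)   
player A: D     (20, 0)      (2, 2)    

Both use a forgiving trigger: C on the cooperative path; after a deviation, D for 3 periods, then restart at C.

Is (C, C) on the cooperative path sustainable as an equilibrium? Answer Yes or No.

Comparing payoff streams over the 4 periods until play realigns: cooperate → 15(1+β+…+β^3); deviate → 20 + 2(β+…+β^3).
Cooperation is sustained iff (15−2)(β+…+β^3) ≥ 20−15.
β+…+β^3 = 4/9·(1−(4/9)^3)/(1−4/9) = 0.7298, and (20−15)/(15−2) = 0.3846.
0.7298 ≥ 0.3846, so cooperation is sustainable.

Yes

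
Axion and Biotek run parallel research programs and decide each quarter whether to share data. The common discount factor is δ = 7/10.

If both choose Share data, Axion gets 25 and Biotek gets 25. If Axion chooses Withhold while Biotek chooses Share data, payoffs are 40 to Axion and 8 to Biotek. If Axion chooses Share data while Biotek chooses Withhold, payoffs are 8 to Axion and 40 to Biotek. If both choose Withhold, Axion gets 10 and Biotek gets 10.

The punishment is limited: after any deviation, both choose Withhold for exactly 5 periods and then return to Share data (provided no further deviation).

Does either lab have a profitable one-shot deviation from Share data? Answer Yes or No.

No

A one-shot deviation gives 40 now, then 10 for 5 periods, then back to 25.
Gain from deviating: (40−25) today; loss: (25−10) in each of the next 5 periods.
No-deviation condition: (25−10)(δ+…+δ^5) ≥ 40−25, i.e. δ+…+δ^5 ≥ 1.
At δ = 7/10: δ+…+δ^5 = 1.9412 ≥ 1.0000.
So cooperation is sustainable.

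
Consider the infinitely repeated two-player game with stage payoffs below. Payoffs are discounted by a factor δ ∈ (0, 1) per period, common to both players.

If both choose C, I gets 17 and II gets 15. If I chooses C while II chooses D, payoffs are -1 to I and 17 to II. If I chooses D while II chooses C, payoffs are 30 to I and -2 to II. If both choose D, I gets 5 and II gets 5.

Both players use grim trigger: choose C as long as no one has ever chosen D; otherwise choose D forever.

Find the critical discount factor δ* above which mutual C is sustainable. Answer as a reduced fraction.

I: cooperation gives 17 each period; deviation gives 30 once then 5 forever.
  17/(1−δ) ≥ 30 + 5δ/(1−δ) ⇒ δ ≥ 13/25.
II: cooperation gives 15 each period; deviation gives 17 once then 5 forever.
  δ ≥ 2/12 = 1/6.
Both must hold, so the binding constraint is I's: δ ≥ 13/25.

13/25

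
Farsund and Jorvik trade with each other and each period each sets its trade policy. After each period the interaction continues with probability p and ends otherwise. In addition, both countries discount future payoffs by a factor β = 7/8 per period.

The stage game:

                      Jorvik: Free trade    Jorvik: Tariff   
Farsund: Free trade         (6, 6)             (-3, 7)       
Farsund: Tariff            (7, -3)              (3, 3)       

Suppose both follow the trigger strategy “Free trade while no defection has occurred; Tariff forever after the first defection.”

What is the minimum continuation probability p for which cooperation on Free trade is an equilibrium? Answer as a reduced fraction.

2/7

Expected continuation weight on next period's payoff is β·p = 7/8·p, which plays the role of the discount factor.
Cooperation requires 7/8·p ≥ (7−6)/(7−3) = 1/4, hence p ≥ 2/7.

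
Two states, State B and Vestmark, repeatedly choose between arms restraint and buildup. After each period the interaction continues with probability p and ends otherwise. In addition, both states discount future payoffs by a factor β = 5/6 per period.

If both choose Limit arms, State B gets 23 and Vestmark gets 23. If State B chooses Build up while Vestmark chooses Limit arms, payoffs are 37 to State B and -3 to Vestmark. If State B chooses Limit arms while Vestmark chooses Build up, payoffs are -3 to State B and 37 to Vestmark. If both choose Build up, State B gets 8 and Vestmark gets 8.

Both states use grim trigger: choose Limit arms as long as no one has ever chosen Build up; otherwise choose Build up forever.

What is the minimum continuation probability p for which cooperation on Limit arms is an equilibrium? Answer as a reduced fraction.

84/145

With continuation probability p and discount β, the effective per-period discount factor is βp.
Grim-trigger IC: βp ≥ (37−23)/(37−8) = 14/29.
So p ≥ (14/29)/(5/6) = 84/145.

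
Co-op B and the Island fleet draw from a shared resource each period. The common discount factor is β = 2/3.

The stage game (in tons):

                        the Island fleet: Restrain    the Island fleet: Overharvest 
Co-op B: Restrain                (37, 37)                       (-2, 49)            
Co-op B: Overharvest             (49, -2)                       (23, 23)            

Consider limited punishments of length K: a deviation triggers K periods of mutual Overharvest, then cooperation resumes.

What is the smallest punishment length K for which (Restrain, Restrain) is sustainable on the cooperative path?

No profitable deviation requires (37−23)(β+…+β^K) ≥ 49−37, i.e. β+…+β^K ≥ 6/7 ≈ 0.8571.
With β = 2/3, the partial sums are K=1: 0.6667, K=2: 1.1111.
K = 2 is the first length at which the sum reaches 0.8571.

2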